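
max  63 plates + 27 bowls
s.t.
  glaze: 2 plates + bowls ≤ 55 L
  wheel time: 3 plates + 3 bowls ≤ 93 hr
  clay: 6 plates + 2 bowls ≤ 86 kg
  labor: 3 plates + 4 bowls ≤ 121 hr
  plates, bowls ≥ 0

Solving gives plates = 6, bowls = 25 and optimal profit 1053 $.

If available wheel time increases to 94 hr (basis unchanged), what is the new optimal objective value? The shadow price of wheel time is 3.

1056

Δb = 1, so new z* = 1053 + (3)·(1) = 1053 + 3 = 1056.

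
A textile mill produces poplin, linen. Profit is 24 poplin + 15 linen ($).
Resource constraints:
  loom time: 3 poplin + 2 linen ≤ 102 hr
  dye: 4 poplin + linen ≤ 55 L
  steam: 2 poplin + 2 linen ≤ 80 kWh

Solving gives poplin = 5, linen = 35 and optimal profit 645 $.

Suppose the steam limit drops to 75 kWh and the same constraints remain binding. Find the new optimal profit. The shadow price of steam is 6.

615

Δb = -5, so new z* = 645 + (6)·(-5) = 645 − 30 = 615.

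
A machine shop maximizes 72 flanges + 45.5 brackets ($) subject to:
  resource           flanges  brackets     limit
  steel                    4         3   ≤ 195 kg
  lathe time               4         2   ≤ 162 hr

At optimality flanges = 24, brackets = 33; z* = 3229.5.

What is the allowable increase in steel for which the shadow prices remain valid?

Binding constraints: steel, lathe time. The basis is B = [[4,3],[4,2]] with det -4.
Per unit increase in steel, x* moves by d = (-0.5, 1).
The basis stays optimal until flanges reaches 0; allowable increase = 48 kg.

48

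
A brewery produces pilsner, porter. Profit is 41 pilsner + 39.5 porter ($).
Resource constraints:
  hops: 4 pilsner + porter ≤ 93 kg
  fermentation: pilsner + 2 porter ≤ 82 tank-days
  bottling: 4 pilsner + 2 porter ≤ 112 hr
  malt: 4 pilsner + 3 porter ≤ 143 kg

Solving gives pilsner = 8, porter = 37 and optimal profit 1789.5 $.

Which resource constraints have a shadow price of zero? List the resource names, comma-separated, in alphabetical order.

hops: 69/93 (slack 24)
fermentation: 82/82 (binding)
bottling: 106/112 (slack 6)
malt: 143/143 (binding)
By complementary slackness, a constraint with positive slack has shadow price 0 → bottling, hops.

bottling, hops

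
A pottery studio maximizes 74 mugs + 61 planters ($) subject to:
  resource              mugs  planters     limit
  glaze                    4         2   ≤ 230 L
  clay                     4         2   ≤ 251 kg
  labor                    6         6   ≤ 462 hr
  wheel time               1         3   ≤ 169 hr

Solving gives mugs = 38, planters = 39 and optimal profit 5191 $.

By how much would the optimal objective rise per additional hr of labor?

8

At the optimum: glaze uses 230 of 230 (binding); clay uses 230 of 251 (slack = 21); labor uses 462 of 462 (binding); wheel time uses 155 of 169 (slack = 14).
By complementary slackness, y = 0 for the non-binding constraints.
The binding rows give the dual system: 4·y_glaze + 6·y_labor = 74 and 2·y_glaze + 6·y_labor = 61.
This yields shadow prices y_glaze = 6.5, y_labor = 8.
Shadow price of labor = 8.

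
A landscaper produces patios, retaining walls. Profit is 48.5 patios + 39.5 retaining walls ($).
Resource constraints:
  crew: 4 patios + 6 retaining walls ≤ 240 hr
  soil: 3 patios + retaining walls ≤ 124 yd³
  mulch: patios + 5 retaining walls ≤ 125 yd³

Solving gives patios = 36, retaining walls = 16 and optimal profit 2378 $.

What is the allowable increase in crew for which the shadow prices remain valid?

9

Binding constraints: crew, soil. The basis is B = [[4,6],[3,1]] with det -14.
Per unit increase in crew, x* moves by d = (-0.0714, 0.2143).
The basis stays optimal until mulch becomes binding; allowable increase = 9 hr.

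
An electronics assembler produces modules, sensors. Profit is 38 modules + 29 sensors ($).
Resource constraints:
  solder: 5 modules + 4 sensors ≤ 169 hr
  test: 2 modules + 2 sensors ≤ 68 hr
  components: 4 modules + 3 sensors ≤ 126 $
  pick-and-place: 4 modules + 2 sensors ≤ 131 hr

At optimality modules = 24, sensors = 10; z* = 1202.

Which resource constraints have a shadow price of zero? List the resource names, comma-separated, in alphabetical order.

pick-and-place, solder

solder: 160/169 (slack 9)
test: 68/68 (binding)
components: 126/126 (binding)
pick-and-place: 116/131 (slack 15)
By complementary slackness, a constraint with positive slack has shadow price 0 → pick-and-place, solder.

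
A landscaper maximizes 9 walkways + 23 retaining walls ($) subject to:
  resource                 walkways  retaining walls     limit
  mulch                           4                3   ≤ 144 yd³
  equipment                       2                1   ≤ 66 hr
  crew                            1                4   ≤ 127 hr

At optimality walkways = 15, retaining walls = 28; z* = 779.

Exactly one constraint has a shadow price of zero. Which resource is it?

mulch: 144/144 (binding)
equipment: 58/66 (slack 8)
crew: 127/127 (binding)
By complementary slackness, a constraint with positive slack has shadow price 0 → equipment.

equipment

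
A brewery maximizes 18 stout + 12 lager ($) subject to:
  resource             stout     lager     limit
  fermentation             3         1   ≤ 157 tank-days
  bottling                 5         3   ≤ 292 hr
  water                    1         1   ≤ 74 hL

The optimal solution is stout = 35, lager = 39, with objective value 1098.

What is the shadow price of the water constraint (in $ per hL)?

3

Check each constraint at x*: fermentation 144/157 (slack 13); bottling 292/292 (tight); water 74/74 (tight).
By complementary slackness, y = 0 for the non-binding constraint.
From A_Bᵀ y = c: 5·y_bottling + 1·y_water = 18; 3·y_bottling + 1·y_water = 12.
This yields shadow prices y_bottling = 3, y_water = 3.
Shadow price of water = 3.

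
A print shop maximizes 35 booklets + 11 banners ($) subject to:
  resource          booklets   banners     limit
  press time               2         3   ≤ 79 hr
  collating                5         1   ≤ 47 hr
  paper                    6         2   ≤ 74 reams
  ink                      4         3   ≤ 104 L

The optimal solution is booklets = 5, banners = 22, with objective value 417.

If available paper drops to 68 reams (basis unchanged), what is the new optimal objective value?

387

Binding: collating and paper. Non-binding: press time (3 unused), ink (18 unused).
Since press time, ink are not tight, their duals are 0.
From A_Bᵀ y = c: 5·y_collating + 6·y_paper = 35; 1·y_collating + 2·y_paper = 11.
This yields shadow prices y_collating = 1, y_paper = 5.
Δz = y_paper·Δb = 5 × (-6) = -30, so new z* = 417 − 30 = 387.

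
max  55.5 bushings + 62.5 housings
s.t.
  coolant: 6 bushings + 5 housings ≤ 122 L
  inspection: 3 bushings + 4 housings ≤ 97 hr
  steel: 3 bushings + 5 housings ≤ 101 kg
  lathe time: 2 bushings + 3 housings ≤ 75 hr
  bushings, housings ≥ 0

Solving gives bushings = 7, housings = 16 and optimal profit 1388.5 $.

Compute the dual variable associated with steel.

Check each constraint at x*: coolant 122/122 (tight); inspection 85/97 (slack 12); steel 101/101 (tight); lathe time 62/75 (slack 13).
Since inspection, lathe time are not tight, their duals are 0.
From A_Bᵀ y = c: 6·y_coolant + 3·y_steel = 55.5; 5·y_coolant + 5·y_steel = 62.5.
Solving: y_coolant = 6, y_steel = 6.5.
Shadow price of steel = 6.5.

6.5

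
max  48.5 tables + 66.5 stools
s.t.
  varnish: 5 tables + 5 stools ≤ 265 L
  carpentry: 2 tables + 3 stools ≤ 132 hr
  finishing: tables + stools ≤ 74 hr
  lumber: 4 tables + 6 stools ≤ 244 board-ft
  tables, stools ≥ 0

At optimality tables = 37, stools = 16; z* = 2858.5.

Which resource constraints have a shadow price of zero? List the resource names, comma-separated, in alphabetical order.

carpentry, finishing

varnish: 265/265 (binding)
carpentry: 122/132 (slack 10)
finishing: 53/74 (slack 21)
lumber: 244/244 (binding)
By complementary slackness, a constraint with positive slack has shadow price 0 → carpentry, finishing.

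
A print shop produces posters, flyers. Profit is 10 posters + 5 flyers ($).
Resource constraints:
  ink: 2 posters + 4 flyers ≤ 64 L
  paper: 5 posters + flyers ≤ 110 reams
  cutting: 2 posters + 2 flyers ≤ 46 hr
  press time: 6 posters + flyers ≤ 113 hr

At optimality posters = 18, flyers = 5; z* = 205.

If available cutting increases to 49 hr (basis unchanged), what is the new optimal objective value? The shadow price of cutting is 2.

211

Δb = 3, so new z* = 205 + (2)·(3) = 205 + 6 = 211.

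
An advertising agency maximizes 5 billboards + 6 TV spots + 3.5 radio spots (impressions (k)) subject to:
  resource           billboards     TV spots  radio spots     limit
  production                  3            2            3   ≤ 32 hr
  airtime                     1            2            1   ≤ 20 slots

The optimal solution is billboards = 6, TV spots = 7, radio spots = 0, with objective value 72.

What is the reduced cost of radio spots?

At the optimum: production uses 32 of 32 (binding); airtime uses 20 of 20 (binding).
From A_Bᵀ y = c: 3·y_production + 1·y_airtime = 5; 2·y_production + 2·y_airtime = 6.
→ y_production = 1 and y_airtime = 2.
Reduced cost of radio spots: c₃ − yᵀa₃ = 3.5 − (1·3 + 2·1) = 3.5 − 5 = -1.5.

-1.5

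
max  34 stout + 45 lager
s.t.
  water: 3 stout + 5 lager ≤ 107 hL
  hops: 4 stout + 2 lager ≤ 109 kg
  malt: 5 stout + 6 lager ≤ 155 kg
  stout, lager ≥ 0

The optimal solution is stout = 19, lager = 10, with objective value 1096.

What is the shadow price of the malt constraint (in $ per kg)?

At the optimum: water uses 107 of 107 (binding); hops uses 96 of 109 (slack = 13); malt uses 155 of 155 (binding).
By complementary slackness, y = 0 for the non-binding constraint.
Dual feasibility on the basic columns requires 3·y_water + 5·y_malt = 34, 5·y_water + 6·y_malt = 45.
Solving: y_water = 3, y_malt = 5.
Shadow price of malt = 5.

5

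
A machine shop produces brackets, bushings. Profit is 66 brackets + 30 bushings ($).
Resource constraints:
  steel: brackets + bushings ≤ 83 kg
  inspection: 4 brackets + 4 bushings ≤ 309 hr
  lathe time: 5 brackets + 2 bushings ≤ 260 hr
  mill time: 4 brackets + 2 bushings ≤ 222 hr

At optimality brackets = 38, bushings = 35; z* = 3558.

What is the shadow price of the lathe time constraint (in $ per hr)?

6

Binding: lathe time and mill time. Non-binding: steel (10 unused), inspection (17 unused).
Since steel, inspection are not tight, their duals are 0.
The binding rows give the dual system: 5·y_lathe time + 4·y_mill time = 66 and 2·y_lathe time + 2·y_mill time = 30.
Solving: y_lathe time = 6, y_mill time = 9.
Shadow price of lathe time = 6.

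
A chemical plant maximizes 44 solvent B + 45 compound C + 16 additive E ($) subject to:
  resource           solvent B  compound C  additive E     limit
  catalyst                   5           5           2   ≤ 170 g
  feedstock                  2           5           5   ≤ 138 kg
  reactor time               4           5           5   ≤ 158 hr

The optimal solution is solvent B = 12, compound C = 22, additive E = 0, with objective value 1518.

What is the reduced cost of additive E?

-5

Check each constraint at x*: catalyst 170/170 (tight); feedstock 134/138 (slack 4); reactor time 158/158 (tight).
Since feedstock is not tight, its dual is 0.
The binding rows give the dual system: 5·y_catalyst + 4·y_reactor time = 44 and 5·y_catalyst + 5·y_reactor time = 45.
→ y_catalyst = 8 and y_reactor time = 1.
Reduced cost of additive E: c₃ − yᵀa₃ = 16 − (8·2 + 1·5) = 16 − 21 = -5.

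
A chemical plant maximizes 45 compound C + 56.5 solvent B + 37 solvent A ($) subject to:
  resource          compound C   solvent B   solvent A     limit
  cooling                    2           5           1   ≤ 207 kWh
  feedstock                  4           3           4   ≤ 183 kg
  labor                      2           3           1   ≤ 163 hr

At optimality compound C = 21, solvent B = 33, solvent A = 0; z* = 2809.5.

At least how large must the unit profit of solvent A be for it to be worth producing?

38.5

Check each constraint at x*: cooling 207/207 (tight); feedstock 183/183 (tight); labor 141/163 (slack 22).
By complementary slackness, y = 0 for the non-binding constraint.
The binding rows give the dual system: 2·y_cooling + 4·y_feedstock = 45 and 5·y_cooling + 3·y_feedstock = 56.5.
This yields shadow prices y_cooling = 6.5, y_feedstock = 8.
solvent A enters the basis when its profit ≥ yᵀa₃ = 6.5·1 + 8·4 = 38.5.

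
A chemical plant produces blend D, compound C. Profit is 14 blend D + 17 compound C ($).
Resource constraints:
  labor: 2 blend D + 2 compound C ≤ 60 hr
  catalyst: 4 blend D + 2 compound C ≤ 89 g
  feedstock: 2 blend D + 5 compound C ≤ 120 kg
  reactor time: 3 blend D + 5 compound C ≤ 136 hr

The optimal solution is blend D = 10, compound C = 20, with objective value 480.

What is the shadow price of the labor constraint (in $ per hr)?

Check each constraint at x*: labor 60/60 (tight); catalyst 80/89 (slack 9); feedstock 120/120 (tight); reactor time 130/136 (slack 6).
Slack constraints have shadow price 0 (complementary slackness).
Dual feasibility on the basic columns requires 2·y_labor + 2·y_feedstock = 14, 2·y_labor + 5·y_feedstock = 17.
→ y_labor = 6 and y_feedstock = 1.
Shadow price of labor = 6.

6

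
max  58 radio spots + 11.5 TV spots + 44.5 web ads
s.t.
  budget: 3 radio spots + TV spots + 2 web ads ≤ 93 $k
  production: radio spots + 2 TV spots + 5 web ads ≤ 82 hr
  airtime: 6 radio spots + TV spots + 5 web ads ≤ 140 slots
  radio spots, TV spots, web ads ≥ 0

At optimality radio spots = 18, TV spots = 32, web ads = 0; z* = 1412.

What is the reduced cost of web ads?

At the optimum: budget uses 86 of 93 (slack = 7); production uses 82 of 82 (binding); airtime uses 140 of 140 (binding).
Slack constraints have shadow price 0 (complementary slackness).
From A_Bᵀ y = c: 1·y_production + 6·y_airtime = 58; 2·y_production + 1·y_airtime = 11.5.
This yields shadow prices y_production = 1, y_airtime = 9.5.
Reduced cost of web ads: c₃ − yᵀa₃ = 44.5 − (1·5 + 9.5·5) = 44.5 − 52.5 = -8.

-8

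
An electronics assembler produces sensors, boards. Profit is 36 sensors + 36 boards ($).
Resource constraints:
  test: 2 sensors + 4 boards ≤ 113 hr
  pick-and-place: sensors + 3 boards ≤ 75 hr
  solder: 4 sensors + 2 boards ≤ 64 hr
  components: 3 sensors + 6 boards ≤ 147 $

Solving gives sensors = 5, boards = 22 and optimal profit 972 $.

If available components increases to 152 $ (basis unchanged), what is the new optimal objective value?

992

Check each constraint at x*: test 98/113 (slack 15); pick-and-place 71/75 (slack 4); solder 64/64 (tight); components 147/147 (tight).
By complementary slackness, y = 0 for the non-binding constraints.
Dual feasibility on the basic columns requires 4·y_solder + 3·y_components = 36, 2·y_solder + 6·y_components = 36.
→ y_solder = 6 and y_components = 4.
Δz = y_components·Δb = 4 × (5) = 20, so new z* = 972 + 20 = 992.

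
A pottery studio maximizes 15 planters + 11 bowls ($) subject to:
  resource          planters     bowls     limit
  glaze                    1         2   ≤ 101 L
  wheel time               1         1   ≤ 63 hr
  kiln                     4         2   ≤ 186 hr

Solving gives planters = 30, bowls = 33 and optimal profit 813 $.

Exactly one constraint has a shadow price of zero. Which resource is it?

glaze

glaze: 96/101 (slack 5)
wheel time: 63/63 (binding)
kiln: 186/186 (binding)
By complementary slackness, a constraint with positive slack has shadow price 0 → glaze.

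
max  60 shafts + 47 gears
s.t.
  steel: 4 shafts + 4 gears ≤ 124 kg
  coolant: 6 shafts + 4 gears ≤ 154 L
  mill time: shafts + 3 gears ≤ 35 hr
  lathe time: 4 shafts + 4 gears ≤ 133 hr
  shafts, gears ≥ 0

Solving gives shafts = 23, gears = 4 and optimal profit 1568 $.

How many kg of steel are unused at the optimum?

16

steel used = 4·23 + 4·4 = 108; slack = 124 − 108 = 16.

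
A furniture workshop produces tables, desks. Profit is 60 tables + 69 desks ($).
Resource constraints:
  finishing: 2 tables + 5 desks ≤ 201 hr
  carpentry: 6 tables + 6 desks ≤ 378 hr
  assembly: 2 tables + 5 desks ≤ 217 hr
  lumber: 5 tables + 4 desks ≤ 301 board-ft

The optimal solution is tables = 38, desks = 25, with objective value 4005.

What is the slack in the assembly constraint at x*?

16

assembly used = 2·38 + 5·25 = 201; slack = 217 − 201 = 16.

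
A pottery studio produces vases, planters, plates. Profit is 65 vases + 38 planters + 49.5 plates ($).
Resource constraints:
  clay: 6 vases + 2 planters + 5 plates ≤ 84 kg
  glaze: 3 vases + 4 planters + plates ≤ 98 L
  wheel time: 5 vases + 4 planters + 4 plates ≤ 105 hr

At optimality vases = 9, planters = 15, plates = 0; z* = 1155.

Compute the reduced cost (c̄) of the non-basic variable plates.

-3.5

At the optimum: clay uses 84 of 84 (binding); glaze uses 87 of 98 (slack = 11); wheel time uses 105 of 105 (binding).
By complementary slackness, y = 0 for the non-binding constraint.
Dual feasibility on the basic columns requires 6·y_clay + 5·y_wheel time = 65, 2·y_clay + 4·y_wheel time = 38.
This yields shadow prices y_clay = 5, y_wheel time = 7.
Reduced cost of plates: c₃ − yᵀa₃ = 49.5 − (5·5 + 7·4) = 49.5 − 53 = -3.5.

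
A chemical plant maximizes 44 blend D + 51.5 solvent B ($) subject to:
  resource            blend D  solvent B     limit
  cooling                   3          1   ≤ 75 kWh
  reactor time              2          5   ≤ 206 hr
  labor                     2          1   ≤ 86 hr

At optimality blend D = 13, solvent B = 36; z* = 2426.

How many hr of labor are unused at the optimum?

24

labor used = 2·13 + 1·36 = 62; slack = 86 − 62 = 24.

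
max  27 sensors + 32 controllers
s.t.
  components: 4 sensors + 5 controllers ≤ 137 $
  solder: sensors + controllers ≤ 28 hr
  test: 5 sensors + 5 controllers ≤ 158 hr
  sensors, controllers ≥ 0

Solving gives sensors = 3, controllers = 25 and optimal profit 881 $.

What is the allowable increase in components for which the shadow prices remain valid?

3

Binding constraints: components, solder. The basis is B = [[4,5],[1,1]] with det -1.
Per unit increase in components, x* moves by d = (-1, 1).
The basis stays optimal until sensors reaches 0; allowable increase = 3 $.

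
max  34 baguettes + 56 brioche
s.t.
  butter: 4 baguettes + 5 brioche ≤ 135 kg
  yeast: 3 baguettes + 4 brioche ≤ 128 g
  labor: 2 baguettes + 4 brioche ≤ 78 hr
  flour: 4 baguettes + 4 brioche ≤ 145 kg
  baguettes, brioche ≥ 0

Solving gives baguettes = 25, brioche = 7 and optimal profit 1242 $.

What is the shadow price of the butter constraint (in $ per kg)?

4

Binding: butter and labor. Non-binding: yeast (25 unused), flour (17 unused).
Since yeast, flour are not tight, their duals are 0.
Dual feasibility on the basic columns requires 4·y_butter + 2·y_labor = 34, 5·y_butter + 4·y_labor = 56.
→ y_butter = 4 and y_labor = 9.
Shadow price of butter = 4.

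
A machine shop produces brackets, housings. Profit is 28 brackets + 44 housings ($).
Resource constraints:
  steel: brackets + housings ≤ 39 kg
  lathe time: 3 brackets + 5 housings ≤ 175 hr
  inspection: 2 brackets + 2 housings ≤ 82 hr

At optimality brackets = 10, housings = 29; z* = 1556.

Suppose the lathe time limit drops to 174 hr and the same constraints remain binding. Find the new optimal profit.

Check each constraint at x*: steel 39/39 (tight); lathe time 175/175 (tight); inspection 78/82 (slack 4).
By complementary slackness, y = 0 for the non-binding constraint.
From A_Bᵀ y = c: 1·y_steel + 3·y_lathe time = 28; 1·y_steel + 5·y_lathe time = 44.
This yields shadow prices y_steel = 4, y_lathe time = 8.
Δz = y_lathe time·Δb = 8 × (-1) = -8, so new z* = 1556 − 8 = 1548.

1548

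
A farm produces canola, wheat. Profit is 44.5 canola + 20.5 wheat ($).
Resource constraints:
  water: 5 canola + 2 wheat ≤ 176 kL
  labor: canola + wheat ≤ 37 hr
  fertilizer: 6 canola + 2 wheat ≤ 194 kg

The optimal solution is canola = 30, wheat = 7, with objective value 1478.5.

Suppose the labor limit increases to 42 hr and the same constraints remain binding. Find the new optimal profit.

1521

Binding: labor and fertilizer. Non-binding: water (12 unused).
By complementary slackness, y = 0 for the non-binding constraint.
Dual feasibility on the basic columns requires 1·y_labor + 6·y_fertilizer = 44.5, 1·y_labor + 2·y_fertilizer = 20.5.
→ y_labor = 8.5 and y_fertilizer = 6.
Δz = y_labor·Δb = 8.5 × (5) = 42.5, so new z* = 1478.5 + 42.5 = 1521.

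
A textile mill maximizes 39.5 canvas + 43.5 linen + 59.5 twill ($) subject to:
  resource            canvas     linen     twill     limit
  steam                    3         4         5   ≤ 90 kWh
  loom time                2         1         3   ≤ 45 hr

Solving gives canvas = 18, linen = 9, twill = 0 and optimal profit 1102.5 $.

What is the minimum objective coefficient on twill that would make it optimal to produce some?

64

Check each constraint at x*: steam 90/90 (tight); loom time 45/45 (tight).
From A_Bᵀ y = c: 3·y_steam + 2·y_loom time = 39.5; 4·y_steam + 1·y_loom time = 43.5.
→ y_steam = 9.5 and y_loom time = 5.5.
twill enters the basis when its profit ≥ yᵀa₃ = 9.5·5 + 5.5·3 = 64.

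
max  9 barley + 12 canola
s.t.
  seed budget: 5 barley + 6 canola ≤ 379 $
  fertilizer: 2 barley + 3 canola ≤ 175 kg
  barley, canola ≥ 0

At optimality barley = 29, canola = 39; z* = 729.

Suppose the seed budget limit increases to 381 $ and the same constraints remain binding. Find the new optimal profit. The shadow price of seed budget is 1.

731

Δb = 2, so new z* = 729 + (1)·(2) = 729 + 2 = 731.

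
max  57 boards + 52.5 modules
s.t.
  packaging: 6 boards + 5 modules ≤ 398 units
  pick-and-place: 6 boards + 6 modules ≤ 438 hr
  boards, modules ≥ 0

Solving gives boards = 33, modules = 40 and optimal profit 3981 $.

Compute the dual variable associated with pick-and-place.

At the optimum: packaging uses 398 of 398 (binding); pick-and-place uses 438 of 438 (binding).
The binding rows give the dual system: 6·y_packaging + 6·y_pick-and-place = 57 and 5·y_packaging + 6·y_pick-and-place = 52.5.
This yields shadow prices y_packaging = 4.5, y_pick-and-place = 5.
Shadow price of pick-and-place = 5.

5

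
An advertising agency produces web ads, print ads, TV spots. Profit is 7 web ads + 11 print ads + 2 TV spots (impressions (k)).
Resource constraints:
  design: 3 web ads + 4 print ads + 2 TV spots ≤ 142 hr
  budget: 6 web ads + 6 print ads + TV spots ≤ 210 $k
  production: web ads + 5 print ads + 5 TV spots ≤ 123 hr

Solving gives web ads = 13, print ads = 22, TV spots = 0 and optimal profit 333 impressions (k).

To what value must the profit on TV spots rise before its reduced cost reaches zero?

Binding: budget and production. Non-binding: design (15 unused).
Since design is not tight, its dual is 0.
Dual feasibility on the basic columns requires 6·y_budget + 1·y_production = 7, 6·y_budget + 5·y_production = 11.
This yields shadow prices y_budget = 1, y_production = 1.
TV spots enters the basis when its profit ≥ yᵀa₃ = 1·1 + 1·5 = 6.

6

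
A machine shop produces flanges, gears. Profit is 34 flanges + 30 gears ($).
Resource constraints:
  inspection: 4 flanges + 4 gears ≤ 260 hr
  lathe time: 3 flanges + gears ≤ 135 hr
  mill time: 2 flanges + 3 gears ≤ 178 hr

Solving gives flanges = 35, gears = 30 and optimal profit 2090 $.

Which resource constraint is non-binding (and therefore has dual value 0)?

mill time

inspection: 260/260 (binding)
lathe time: 135/135 (binding)
mill time: 160/178 (slack 18)
By complementary slackness, a constraint with positive slack has shadow price 0 → mill time.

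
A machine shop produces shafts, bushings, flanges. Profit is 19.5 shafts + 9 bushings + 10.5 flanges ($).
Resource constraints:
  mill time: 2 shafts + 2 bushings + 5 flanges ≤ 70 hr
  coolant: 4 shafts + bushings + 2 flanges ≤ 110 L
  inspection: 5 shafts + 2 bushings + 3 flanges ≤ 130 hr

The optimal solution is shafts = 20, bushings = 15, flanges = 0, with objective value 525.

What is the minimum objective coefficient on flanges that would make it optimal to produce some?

15.5

Check each constraint at x*: mill time 70/70 (tight); coolant 95/110 (slack 15); inspection 130/130 (tight).
By complementary slackness, y = 0 for the non-binding constraint.
From A_Bᵀ y = c: 2·y_mill time + 5·y_inspection = 19.5; 2·y_mill time + 2·y_inspection = 9.
→ y_mill time = 1 and y_inspection = 3.5.
flanges enters the basis when its profit ≥ yᵀa₃ = 1·5 + 3.5·3 = 15.5.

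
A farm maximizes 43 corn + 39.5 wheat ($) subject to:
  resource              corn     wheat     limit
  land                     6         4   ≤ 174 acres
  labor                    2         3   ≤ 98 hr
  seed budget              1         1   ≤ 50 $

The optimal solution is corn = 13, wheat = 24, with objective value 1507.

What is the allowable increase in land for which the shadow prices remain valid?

120

Binding constraints: land, labor. The basis is B = [[6,4],[2,3]] with det 10.
Per unit increase in land, x* moves by d = (0.3, -0.2).
The basis stays optimal until wheat reaches 0; allowable increase = 120 acres.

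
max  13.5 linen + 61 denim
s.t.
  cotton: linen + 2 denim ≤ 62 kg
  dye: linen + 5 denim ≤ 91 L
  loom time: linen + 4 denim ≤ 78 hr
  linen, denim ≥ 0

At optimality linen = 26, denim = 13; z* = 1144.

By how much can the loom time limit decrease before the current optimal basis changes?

Binding constraints: dye, loom time. The basis is B = [[1,5],[1,4]] with det -1.
Per unit decrease in loom time, x* moves by d = (-5, 1).
The basis stays optimal until linen reaches 0; allowable decrease = 5.2 hr.

5.2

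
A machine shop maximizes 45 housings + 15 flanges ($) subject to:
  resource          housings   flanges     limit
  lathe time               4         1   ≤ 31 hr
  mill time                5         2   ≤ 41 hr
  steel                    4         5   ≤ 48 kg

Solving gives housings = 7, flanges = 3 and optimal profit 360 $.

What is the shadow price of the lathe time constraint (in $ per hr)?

At the optimum: lathe time uses 31 of 31 (binding); mill time uses 41 of 41 (binding); steel uses 43 of 48 (slack = 5).
Slack constraints have shadow price 0 (complementary slackness).
The binding rows give the dual system: 4·y_lathe time + 5·y_mill time = 45 and 1·y_lathe time + 2·y_mill time = 15.
This yields shadow prices y_lathe time = 5, y_mill time = 5.
Shadow price of lathe time = 5.

5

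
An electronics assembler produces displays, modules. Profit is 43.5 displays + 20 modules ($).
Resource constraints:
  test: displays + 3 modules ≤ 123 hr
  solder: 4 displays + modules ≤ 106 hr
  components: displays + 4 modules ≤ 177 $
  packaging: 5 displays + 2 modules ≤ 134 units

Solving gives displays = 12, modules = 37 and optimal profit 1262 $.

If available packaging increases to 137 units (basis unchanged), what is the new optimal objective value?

At the optimum: test uses 123 of 123 (binding); solder uses 85 of 106 (slack = 21); components uses 160 of 177 (slack = 17); packaging uses 134 of 134 (binding).
By complementary slackness, y = 0 for the non-binding constraints.
Dual feasibility on the basic columns requires 1·y_test + 5·y_packaging = 43.5, 3·y_test + 2·y_packaging = 20.
This yields shadow prices y_test = 1, y_packaging = 8.5.
Δz = y_packaging·Δb = 8.5 × (3) = 25.5, so new z* = 1262 + 25.5 = 1287.5.

1287.5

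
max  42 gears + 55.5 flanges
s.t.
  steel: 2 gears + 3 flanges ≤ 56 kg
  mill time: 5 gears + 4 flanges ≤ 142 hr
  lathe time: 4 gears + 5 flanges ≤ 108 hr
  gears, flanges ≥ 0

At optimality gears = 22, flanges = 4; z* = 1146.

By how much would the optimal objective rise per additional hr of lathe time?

At the optimum: steel uses 56 of 56 (binding); mill time uses 126 of 142 (slack = 16); lathe time uses 108 of 108 (binding).
By complementary slackness, y = 0 for the non-binding constraint.
From A_Bᵀ y = c: 2·y_steel + 4·y_lathe time = 42; 3·y_steel + 5·y_lathe time = 55.5.
This yields shadow prices y_steel = 6, y_lathe time = 7.5.
Shadow price of lathe time = 7.5.

7.5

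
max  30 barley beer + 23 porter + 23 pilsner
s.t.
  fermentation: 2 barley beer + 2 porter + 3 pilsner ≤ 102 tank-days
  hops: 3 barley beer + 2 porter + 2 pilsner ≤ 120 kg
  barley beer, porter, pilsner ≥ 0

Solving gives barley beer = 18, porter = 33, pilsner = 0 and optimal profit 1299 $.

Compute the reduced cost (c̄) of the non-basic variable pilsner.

Both fermentation and hops are binding at x*.
Dual feasibility on the basic columns requires 2·y_fermentation + 3·y_hops = 30, 2·y_fermentation + 2·y_hops = 23.
This yields shadow prices y_fermentation = 4.5, y_hops = 7.
Reduced cost of pilsner: c₃ − yᵀa₃ = 23 − (4.5·3 + 7·2) = 23 − 27.5 = -4.5.

-4.5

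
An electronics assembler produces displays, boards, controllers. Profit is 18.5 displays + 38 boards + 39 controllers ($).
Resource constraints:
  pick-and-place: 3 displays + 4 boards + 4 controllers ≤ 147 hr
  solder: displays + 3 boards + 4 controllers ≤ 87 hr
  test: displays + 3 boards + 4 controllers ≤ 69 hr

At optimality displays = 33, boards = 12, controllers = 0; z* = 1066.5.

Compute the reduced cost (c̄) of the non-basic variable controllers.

Binding: pick-and-place and test. Non-binding: solder (18 unused).
By complementary slackness, y = 0 for the non-binding constraint.
Dual feasibility on the basic columns requires 3·y_pick-and-place + 1·y_test = 18.5, 4·y_pick-and-place + 3·y_test = 38.
Solving: y_pick-and-place = 3.5, y_test = 8.
Reduced cost of controllers: c₃ − yᵀa₃ = 39 − (3.5·4 + 8·4) = 39 − 46 = -7.

-7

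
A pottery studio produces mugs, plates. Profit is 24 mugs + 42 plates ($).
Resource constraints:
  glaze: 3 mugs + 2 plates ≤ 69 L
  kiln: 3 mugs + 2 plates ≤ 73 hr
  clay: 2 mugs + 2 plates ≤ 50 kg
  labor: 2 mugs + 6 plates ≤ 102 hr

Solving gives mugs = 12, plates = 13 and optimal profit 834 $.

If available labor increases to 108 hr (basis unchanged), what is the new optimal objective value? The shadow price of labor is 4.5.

861

Δb = 6, so new z* = 834 + (4.5)·(6) = 834 + 27 = 861.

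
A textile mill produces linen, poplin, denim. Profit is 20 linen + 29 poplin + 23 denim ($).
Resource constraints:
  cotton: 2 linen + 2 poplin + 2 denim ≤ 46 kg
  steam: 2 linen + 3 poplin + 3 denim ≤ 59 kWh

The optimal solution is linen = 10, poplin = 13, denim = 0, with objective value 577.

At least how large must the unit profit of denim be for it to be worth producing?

29

At the optimum: cotton uses 46 of 46 (binding); steam uses 59 of 59 (binding).
From A_Bᵀ y = c: 2·y_cotton + 2·y_steam = 20; 2·y_cotton + 3·y_steam = 29.
→ y_cotton = 1 and y_steam = 9.
denim enters the basis when its profit ≥ yᵀa₃ = 1·2 + 9·3 = 29.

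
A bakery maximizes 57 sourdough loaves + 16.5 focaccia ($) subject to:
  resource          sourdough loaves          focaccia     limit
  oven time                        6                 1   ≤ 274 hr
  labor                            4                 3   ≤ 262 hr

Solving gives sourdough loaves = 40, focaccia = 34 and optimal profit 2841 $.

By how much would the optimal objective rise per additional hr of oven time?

Both oven time and labor are binding at x*.
The binding rows give the dual system: 6·y_oven time + 4·y_labor = 57 and 1·y_oven time + 3·y_labor = 16.5.
Solving: y_oven time = 7.5, y_labor = 3.
Shadow price of oven time = 7.5.

7.5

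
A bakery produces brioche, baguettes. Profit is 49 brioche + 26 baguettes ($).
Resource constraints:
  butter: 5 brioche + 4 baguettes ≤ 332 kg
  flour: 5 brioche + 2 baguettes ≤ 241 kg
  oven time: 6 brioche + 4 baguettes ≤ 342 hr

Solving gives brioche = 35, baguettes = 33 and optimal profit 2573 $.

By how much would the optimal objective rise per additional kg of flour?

At the optimum: butter uses 307 of 332 (slack = 25); flour uses 241 of 241 (binding); oven time uses 342 of 342 (binding).
By complementary slackness, y = 0 for the non-binding constraint.
The binding rows give the dual system: 5·y_flour + 6·y_oven time = 49 and 2·y_flour + 4·y_oven time = 26.
This yields shadow prices y_flour = 5, y_oven time = 4.
Shadow price of flour = 5.

5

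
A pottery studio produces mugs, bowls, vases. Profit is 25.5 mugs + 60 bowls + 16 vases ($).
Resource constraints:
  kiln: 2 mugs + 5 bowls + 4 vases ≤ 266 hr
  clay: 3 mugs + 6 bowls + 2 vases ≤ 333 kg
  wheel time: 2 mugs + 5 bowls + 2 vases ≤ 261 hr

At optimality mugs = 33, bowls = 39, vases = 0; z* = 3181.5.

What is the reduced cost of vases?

Check each constraint at x*: kiln 261/266 (slack 5); clay 333/333 (tight); wheel time 261/261 (tight).
Slack constraints have shadow price 0 (complementary slackness).
The binding rows give the dual system: 3·y_clay + 2·y_wheel time = 25.5 and 6·y_clay + 5·y_wheel time = 60.
Solving: y_clay = 2.5, y_wheel time = 9.
Reduced cost of vases: c₃ − yᵀa₃ = 16 − (2.5·2 + 9·2) = 16 − 23 = -7.

-7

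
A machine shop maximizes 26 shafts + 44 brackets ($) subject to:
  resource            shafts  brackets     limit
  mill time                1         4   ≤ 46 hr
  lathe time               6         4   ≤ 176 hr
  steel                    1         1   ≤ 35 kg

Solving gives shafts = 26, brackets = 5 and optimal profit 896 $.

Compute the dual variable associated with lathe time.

Check each constraint at x*: mill time 46/46 (tight); lathe time 176/176 (tight); steel 31/35 (slack 4).
Since steel is not tight, its dual is 0.
The binding rows give the dual system: 1·y_mill time + 6·y_lathe time = 26 and 4·y_mill time + 4·y_lathe time = 44.
Solving: y_mill time = 8, y_lathe time = 3.
Shadow price of lathe time = 3.

3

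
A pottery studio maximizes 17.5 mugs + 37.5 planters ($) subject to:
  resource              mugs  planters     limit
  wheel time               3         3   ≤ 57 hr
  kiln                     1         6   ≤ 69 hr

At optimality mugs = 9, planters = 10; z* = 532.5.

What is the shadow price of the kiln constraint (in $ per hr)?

Check each constraint at x*: wheel time 57/57 (tight); kiln 69/69 (tight).
Dual feasibility on the basic columns requires 3·y_wheel time + 1·y_kiln = 17.5, 3·y_wheel time + 6·y_kiln = 37.5.
Solving: y_wheel time = 4.5, y_kiln = 4.
Shadow price of kiln = 4.

4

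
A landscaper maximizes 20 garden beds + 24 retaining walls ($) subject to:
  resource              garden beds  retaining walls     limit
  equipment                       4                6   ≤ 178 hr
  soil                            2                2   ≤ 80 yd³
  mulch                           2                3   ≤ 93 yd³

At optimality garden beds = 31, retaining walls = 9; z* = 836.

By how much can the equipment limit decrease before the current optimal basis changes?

18

Binding constraints: equipment, soil. The basis is B = [[4,6],[2,2]] with det -4.
Per unit decrease in equipment, x* moves by d = (0.5, -0.5).
The basis stays optimal until retaining walls reaches 0; allowable decrease = 18 hr.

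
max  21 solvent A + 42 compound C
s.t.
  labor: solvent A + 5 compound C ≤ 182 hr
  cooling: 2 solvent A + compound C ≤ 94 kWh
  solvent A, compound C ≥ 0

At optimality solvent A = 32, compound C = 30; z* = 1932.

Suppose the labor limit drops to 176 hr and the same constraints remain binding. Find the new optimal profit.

Both labor and cooling are binding at x*.
The binding rows give the dual system: 1·y_labor + 2·y_cooling = 21 and 5·y_labor + 1·y_cooling = 42.
→ y_labor = 7 and y_cooling = 7.
Δz = y_labor·Δb = 7 × (-6) = -42, so new z* = 1932 − 42 = 1890.

1890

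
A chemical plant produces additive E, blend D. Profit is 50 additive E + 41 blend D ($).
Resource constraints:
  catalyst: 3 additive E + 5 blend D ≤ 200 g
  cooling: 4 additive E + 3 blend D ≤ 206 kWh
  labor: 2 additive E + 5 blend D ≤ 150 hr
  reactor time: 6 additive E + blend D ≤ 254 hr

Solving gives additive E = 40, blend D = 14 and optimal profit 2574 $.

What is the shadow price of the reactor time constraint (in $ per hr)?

6

Binding: labor and reactor time. Non-binding: catalyst (10 unused), cooling (4 unused).
Slack constraints have shadow price 0 (complementary slackness).
From A_Bᵀ y = c: 2·y_labor + 6·y_reactor time = 50; 5·y_labor + 1·y_reactor time = 41.
Solving: y_labor = 7, y_reactor time = 6.
Shadow price of reactor time = 6.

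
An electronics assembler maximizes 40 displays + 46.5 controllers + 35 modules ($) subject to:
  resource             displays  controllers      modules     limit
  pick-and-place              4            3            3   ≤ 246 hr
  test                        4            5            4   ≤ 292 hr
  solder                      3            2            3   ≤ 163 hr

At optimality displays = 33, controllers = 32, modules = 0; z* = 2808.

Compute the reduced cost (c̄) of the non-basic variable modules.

-5

Binding: test and solder. Non-binding: pick-and-place (18 unused).
By complementary slackness, y = 0 for the non-binding constraint.
The binding rows give the dual system: 4·y_test + 3·y_solder = 40 and 5·y_test + 2·y_solder = 46.5.
This yields shadow prices y_test = 8.5, y_solder = 2.
Reduced cost of modules: c₃ − yᵀa₃ = 35 − (8.5·4 + 2·3) = 35 − 40 = -5.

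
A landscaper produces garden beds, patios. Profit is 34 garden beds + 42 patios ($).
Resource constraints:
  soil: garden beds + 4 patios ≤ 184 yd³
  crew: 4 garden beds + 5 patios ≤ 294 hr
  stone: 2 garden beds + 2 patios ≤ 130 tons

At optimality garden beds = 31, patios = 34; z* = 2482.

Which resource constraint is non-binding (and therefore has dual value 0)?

soil: 167/184 (slack 17)
crew: 294/294 (binding)
stone: 130/130 (binding)
By complementary slackness, a constraint with positive slack has shadow price 0 → soil.

soil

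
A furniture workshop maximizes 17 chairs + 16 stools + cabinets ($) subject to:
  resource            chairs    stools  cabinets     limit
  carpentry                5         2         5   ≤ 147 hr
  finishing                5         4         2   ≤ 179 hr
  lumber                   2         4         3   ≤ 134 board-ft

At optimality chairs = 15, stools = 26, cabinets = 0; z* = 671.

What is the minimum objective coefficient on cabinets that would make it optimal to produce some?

9

At the optimum: carpentry uses 127 of 147 (slack = 20); finishing uses 179 of 179 (binding); lumber uses 134 of 134 (binding).
Since carpentry is not tight, its dual is 0.
The binding rows give the dual system: 5·y_finishing + 2·y_lumber = 17 and 4·y_finishing + 4·y_lumber = 16.
Solving: y_finishing = 3, y_lumber = 1.
cabinets enters the basis when its profit ≥ yᵀa₃ = 3·2 + 1·3 = 9.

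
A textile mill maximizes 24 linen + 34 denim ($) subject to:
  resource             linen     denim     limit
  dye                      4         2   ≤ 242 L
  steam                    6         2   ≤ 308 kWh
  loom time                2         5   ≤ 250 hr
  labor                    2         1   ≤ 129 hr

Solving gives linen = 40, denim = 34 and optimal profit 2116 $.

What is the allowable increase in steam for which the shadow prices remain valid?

22.75

Binding constraints: steam, loom time. The basis is B = [[6,2],[2,5]] with det 26.
Per unit increase in steam, x* moves by d = (0.1923, -0.0769).
The basis stays optimal until dye becomes binding; allowable increase = 22.75 kWh.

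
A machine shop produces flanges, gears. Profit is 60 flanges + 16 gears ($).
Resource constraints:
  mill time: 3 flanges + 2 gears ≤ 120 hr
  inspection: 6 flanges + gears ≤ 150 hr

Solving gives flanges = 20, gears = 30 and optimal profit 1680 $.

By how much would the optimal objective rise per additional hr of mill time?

Check each constraint at x*: mill time 120/120 (tight); inspection 150/150 (tight).
From A_Bᵀ y = c: 3·y_mill time + 6·y_inspection = 60; 2·y_mill time + 1·y_inspection = 16.
Solving: y_mill time = 4, y_inspection = 8.
Shadow price of mill time = 4.

4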